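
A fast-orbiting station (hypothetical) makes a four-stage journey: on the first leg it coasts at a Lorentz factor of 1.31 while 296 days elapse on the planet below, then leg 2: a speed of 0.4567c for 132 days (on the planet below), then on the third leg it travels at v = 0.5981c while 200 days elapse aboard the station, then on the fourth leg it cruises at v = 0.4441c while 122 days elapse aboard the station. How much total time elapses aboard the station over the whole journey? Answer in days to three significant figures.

Leg 1: γ = 1.31; τ_1 = 296/1.310 = 226.0 days.
Leg 2: γ = 1/√(1 − 0.4567²) = 1/√0.7914 = 1.124; τ_2 = 132/1.124 = 117.4 days.
Leg 3: 200 days is already measured aboard the station.
Leg 4: 122 days is already measured aboard the station.
Total: 226.0 + 117.4 + 200.0 + 122.0 days.

τ = 665 days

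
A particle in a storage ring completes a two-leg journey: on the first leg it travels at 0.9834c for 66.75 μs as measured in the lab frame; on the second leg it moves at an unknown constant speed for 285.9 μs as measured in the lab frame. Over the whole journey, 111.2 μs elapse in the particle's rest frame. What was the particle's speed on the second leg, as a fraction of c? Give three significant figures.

β = 0.938

Leg 1: γ = 1/√(1 − 0.9834²) = 1/√0.03292 = 5.511; τ_1 = 66.75/5.511 = 12.11 μs.
Leg 2: speed unknown; τ_2 = 285.9/γ_2.
Total proper time: 12.11 + τ_2 = 111.2, so τ_2 = 111.2 − 12.11 = 99.09 μs.
γ_2 = 285.9/99.09 = 2.885; β = √(1 − 1/γ²) = √0.8799.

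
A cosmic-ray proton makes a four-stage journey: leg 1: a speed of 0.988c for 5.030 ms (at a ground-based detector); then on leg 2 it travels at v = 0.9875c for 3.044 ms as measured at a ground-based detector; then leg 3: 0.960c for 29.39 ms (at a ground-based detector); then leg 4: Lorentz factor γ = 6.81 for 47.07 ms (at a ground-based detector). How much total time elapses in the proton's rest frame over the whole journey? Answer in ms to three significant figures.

τ = 16.4 ms

Leg 1: γ = 1/√(1 − 0.988²) = 1/√0.02386 = 6.474; τ_1 = 5.030/6.474 = 0.7769 ms.
Leg 2: γ = 1/√(1 − 0.9875²) = 1/√0.02484 = 6.344; τ_2 = 3.044/6.344 = 0.4798 ms.
Leg 3: γ = 1/√(1 − 0.960²) = 25/7 ≈ 3.571; τ_3 = 29.39/3.571 = 8.229 ms.
Leg 4: γ = 6.81; τ_4 = 47.07/6.810 = 6.912 ms.
Total: 0.7769 + 0.4798 + 8.229 + 6.912 ms.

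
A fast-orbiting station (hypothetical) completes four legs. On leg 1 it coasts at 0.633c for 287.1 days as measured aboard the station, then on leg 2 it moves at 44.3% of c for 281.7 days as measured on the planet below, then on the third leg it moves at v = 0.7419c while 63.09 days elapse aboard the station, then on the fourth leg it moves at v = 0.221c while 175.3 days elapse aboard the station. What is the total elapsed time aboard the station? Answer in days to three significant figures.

τ = 778 days

Leg 1: 287.1 days is already measured aboard the station.
Leg 2: β = 0.443; γ = 1/√(1 − 0.443²) = 1/√0.8038 = 1.115; τ_2 = 281.7/1.115 = 252.6 days.
Leg 3: 63.09 days is already measured aboard the station.
Leg 4: 175.3 days is already measured aboard the station.
Total: 287.1 + 252.6 + 63.09 + 175.3 days.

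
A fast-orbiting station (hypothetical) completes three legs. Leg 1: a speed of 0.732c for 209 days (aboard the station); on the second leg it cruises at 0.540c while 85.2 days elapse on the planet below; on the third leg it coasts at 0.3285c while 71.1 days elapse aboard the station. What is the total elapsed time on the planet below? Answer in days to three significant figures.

Δt = 467 days

Leg 1: γ = 1/√(1 − 0.732²) = 1/√0.4642 = 1.468; Δt_1 = 1.468 × 209 = 306.8 days.
Leg 2: 85.2 days is already measured on the planet below.
Leg 3: γ = 1/√(1 − 0.3285²) = 1/√0.8921 = 1.059; Δt_3 = 1.059 × 71.1 = 75.28 days.
Total: 306.8 + 85.20 + 75.28 days.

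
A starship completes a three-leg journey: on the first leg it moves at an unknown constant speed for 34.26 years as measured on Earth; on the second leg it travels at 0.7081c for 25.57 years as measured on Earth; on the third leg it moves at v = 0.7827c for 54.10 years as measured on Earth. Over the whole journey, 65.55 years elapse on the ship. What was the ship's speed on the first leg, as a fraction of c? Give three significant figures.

β = 0.915

Leg 1: speed unknown; τ_1 = 34.26/γ_1.
Leg 2: γ = 1/√(1 − 0.7081²) = 1/√0.4986 = 1.416; τ_2 = 25.57/1.416 = 18.06 years.
Leg 3: γ = 1/√(1 − 0.7827²) = 1/√0.3874 = 1.607; τ_3 = 54.10/1.607 = 33.67 years.
Total proper time: τ_1 + 18.06 + 33.67 = 65.55, so τ_1 = 65.55 − 51.73 = 13.82 years.
γ_1 = 34.26/13.82 = 2.478; β = √(1 − 1/γ²) = √0.8372.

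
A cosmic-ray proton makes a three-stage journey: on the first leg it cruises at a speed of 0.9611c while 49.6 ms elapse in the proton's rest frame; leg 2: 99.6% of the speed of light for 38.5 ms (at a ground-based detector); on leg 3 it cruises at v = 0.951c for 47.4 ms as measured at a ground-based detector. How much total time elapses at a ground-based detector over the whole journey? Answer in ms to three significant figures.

Leg 1: γ = 1/√(1 − 0.9611²) = 1/√0.07629 = 3.621; Δt_1 = 3.621 × 49.6 = 179.6 ms.
Leg 2: 38.5 ms is already measured at a ground-based detector.
Leg 3: 47.4 ms is already measured at a ground-based detector.
Total: 179.6 + 38.50 + 47.40 ms.

Δt = 265 ms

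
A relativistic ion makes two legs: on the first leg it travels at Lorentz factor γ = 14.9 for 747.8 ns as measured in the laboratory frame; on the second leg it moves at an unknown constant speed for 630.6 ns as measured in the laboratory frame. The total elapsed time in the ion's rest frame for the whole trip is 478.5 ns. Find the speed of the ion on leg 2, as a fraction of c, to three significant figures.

Leg 1: γ = 14.9; τ_1 = 747.8/14.90 = 50.19 ns.
Leg 2: speed unknown; τ_2 = 630.6/γ_2.
Total proper time: 50.19 + τ_2 = 478.5, so τ_2 = 478.5 − 50.19 = 428.3 ns.
γ_2 = 630.6/428.3 = 1.472; β = √(1 − 1/γ²) = √0.5387.

β = 0.734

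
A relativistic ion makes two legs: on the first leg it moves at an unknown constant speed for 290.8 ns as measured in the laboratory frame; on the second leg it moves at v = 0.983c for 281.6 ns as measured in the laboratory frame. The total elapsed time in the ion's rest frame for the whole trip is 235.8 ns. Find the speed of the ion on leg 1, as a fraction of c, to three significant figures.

β = 0.774

Leg 1: speed unknown; τ_1 = 290.8/γ_1.
Leg 2: γ = 1/√(1 − 0.983²) = 1/√0.03371 = 5.446; τ_2 = 281.6/5.446 = 51.70 ns.
Total proper time: τ_1 + 51.70 = 235.8, so τ_1 = 235.8 − 51.70 = 184.1 ns.
γ_1 = 290.8/184.1 = 1.580; β = √(1 − 1/γ²) = √0.5992.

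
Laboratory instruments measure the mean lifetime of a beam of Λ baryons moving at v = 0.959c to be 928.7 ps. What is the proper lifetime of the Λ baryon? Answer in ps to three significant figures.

τ₀ = 263 ps

γ = 1/√(1 − 0.959²) = 1/√0.08032 = 3.529
The lab-frame lifetime is the dilated interval; the proper lifetime is τ₀ = Δt/γ = 928.7/3.529 ps.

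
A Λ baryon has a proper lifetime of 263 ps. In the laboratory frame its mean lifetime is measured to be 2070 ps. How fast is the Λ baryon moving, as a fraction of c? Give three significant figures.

v = 0.992c

γ = Δt/τ₀ = 2070/263 = 7.871
β = √(1 − 1/γ²) = √(1 − 0.01614) = √0.9839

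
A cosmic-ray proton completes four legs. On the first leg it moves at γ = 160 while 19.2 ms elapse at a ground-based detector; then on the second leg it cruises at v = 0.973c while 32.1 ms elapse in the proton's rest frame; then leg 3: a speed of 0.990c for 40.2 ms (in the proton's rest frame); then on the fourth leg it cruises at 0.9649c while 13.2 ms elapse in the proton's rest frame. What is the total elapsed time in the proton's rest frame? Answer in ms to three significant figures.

τ = 85.6 ms

Leg 1: γ = 160; τ_1 = 19.2/160.0 = 0.1200 ms.
Leg 2: 32.1 ms is already measured in the proton's rest frame.
Leg 3: 40.2 ms is already measured in the proton's rest frame.
Leg 4: 13.2 ms is already measured in the proton's rest frame.
Total: 0.1200 + 32.10 + 40.20 + 13.20 ms.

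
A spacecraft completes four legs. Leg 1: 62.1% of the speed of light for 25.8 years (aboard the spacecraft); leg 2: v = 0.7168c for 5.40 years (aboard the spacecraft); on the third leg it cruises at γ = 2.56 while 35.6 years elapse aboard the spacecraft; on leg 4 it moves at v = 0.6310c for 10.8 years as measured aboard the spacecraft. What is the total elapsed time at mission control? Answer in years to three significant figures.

Leg 1: β = 0.621; γ = 1/√(1 − 0.621²) = 1/√0.6144 = 1.276; Δt_1 = 1.276 × 25.8 = 32.92 years.
Leg 2: γ = 1/√(1 − 0.7168²) = 1/√0.4862 = 1.434; Δt_2 = 1.434 × 5.40 = 7.744 years.
Leg 3: γ = 2.56; Δt_3 = 2.560 × 35.6 = 91.14 years.
Leg 4: γ = 1/√(1 − 0.6310²) = 1/√0.6018 = 1.289; Δt_4 = 1.289 × 10.8 = 13.92 years.
Total: 32.92 + 7.744 + 91.14 + 13.92 years.

Δt = 146 years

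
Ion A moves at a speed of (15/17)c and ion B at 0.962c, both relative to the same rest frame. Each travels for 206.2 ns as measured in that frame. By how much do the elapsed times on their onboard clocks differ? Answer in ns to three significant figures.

A: γ = 1/√(1 − (15/17)²) = 17/8 = 2.125; τ_A = 206.2/2.125 = 97.04 ns.
B: γ = 1/√(1 − 0.962²) = 1/√0.07456 = 3.662; τ_B = 206.2/3.662 = 56.30 ns.

|τ_A − τ_B| = 40.7 ns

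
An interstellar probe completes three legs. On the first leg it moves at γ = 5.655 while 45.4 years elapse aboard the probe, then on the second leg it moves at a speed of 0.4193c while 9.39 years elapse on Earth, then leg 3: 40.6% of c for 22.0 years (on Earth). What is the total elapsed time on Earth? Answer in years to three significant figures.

Leg 1: γ = 5.655; Δt_1 = 5.655 × 45.4 = 256.7 years.
Leg 2: 9.39 years is already measured on Earth.
Leg 3: 22.0 years is already measured on Earth.
Total: 256.7 + 9.390 + 22.00 years.

Δt = 288 years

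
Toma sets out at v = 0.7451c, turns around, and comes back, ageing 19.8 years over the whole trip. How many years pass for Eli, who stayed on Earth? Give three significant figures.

Δt = 29.7 years

γ = 1/√(1 − 0.7451²) = 1/√0.4448 = 1.499
Earth-frame duration is the dilated interval: Δt = γτ = 1.499 × 19.8 years.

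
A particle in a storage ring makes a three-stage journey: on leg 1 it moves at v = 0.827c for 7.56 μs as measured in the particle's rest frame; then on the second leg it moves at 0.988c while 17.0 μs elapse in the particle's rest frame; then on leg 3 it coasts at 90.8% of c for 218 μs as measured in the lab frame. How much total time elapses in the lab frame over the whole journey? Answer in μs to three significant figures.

Leg 1: γ = 1/√(1 − 0.827²) = 1/√0.3161 = 1.779; Δt_1 = 1.779 × 7.56 = 13.45 μs.
Leg 2: γ = 1/√(1 − 0.988²) = 1/√0.02386 = 6.474; Δt_2 = 6.474 × 17.0 = 110.1 μs.
Leg 3: 218 μs is already measured in the lab frame.
Total: 13.45 + 110.1 + 218.0 μs.

Δt = 342 μs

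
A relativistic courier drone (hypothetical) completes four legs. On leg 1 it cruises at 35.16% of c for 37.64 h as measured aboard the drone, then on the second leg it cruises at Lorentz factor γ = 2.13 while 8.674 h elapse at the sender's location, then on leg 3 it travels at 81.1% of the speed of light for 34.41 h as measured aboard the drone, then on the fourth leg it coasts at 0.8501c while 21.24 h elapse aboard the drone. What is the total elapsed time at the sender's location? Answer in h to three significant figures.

Leg 1: β = 0.3516; γ = 1/√(1 − 0.3516²) = 1/√0.8764 = 1.068; Δt_1 = 1.068 × 37.64 = 40.21 h.
Leg 2: 8.674 h is already measured at the sender's location.
Leg 3: β = 0.811; γ = 1/√(1 − 0.811²) = 1/√0.3423 = 1.709; Δt_3 = 1.709 × 34.41 = 58.82 h.
Leg 4: γ = 1/√(1 − 0.8501²) = 1/√0.2773 = 1.899; Δt_4 = 1.899 × 21.24 = 40.33 h.
Total: 40.21 + 8.674 + 58.82 + 40.33 h.

Δt = 148 h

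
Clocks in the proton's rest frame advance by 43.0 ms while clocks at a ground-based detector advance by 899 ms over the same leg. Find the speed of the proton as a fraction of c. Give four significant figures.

β = 0.9989

The proper time is measured in the proton's rest frame (both events occur at the proton's location); Δt is measured at a ground-based detector. γ = Δt/τ = 899/43.0 = 20.91.
β = √(1 − 1/γ²) = √(1 − 0.002288) = √0.9977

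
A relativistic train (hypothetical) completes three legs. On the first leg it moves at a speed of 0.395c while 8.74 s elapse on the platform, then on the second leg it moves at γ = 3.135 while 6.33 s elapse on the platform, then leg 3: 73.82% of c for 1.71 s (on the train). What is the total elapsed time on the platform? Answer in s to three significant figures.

Δt = 17.6 s

Leg 1: 8.74 s is already measured on the platform.
Leg 2: 6.33 s is already measured on the platform.
Leg 3: β = 0.7382; γ = 1/√(1 − 0.7382²) = 1/√0.4551 = 1.482; Δt_3 = 1.482 × 1.71 = 2.535 s.
Total: 8.740 + 6.330 + 2.535 s.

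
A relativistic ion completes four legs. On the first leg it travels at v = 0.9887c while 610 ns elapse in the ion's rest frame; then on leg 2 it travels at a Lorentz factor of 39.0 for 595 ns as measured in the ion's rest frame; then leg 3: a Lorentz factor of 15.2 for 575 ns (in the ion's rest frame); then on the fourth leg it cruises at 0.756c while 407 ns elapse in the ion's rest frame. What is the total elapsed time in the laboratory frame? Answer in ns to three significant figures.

Leg 1: γ = 1/√(1 − 0.9887²) = 1/√0.02247 = 6.671; Δt_1 = 6.671 × 610 = 4069 ns.
Leg 2: γ = 39.0; Δt_2 = 39.00 × 595 = 2.321×10⁴ ns.
Leg 3: γ = 15.2; Δt_3 = 15.20 × 575 = 8740 ns.
Leg 4: γ = 1/√(1 − 0.756²) = 1/√0.4285 = 1.528; Δt_4 = 1.528 × 407 = 621.8 ns.
Total: 4069 + 2.321×10⁴ + 8740 + 621.8 ns.

Δt = 3.66×10⁴ ns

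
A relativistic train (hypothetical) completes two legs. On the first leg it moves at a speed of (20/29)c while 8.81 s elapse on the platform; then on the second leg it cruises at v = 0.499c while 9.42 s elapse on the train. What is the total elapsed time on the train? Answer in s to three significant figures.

τ = 15.8 s

Leg 1: γ = 1/√(1 − (20/29)²) = 29/21 ≈ 1.381; τ_1 = 8.81/1.381 = 6.380 s.
Leg 2: 9.42 s is already measured on the train.
Total: 6.380 + 9.420 s.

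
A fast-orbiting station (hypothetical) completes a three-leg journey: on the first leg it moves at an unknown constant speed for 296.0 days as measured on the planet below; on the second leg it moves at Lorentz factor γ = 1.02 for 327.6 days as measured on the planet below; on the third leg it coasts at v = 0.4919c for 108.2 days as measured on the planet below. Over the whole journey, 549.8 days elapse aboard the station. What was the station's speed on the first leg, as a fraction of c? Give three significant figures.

β = 0.891

Leg 1: speed unknown; τ_1 = 296.0/γ_1.
Leg 2: γ = 1.02; τ_2 = 327.6/1.020 = 321.2 days.
Leg 3: γ = 1/√(1 − 0.4919²) = 1/√0.7580 = 1.149; τ_3 = 108.2/1.149 = 94.20 days.
Total proper time: τ_1 + 321.2 + 94.20 = 549.8, so τ_1 = 549.8 − 415.4 = 134.4 days.
γ_1 = 296.0/134.4 = 2.202; β = √(1 − 1/γ²) = √0.7938.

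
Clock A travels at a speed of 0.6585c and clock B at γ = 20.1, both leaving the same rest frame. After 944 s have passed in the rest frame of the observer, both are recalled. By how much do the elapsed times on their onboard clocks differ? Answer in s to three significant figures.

|τ_A − τ_B| = 663 s

A: γ = 1/√(1 − 0.6585²) = 1/√0.5664 = 1.329; τ_A = 944/1.329 = 710.4 s.
B: γ = 20.1; τ_B = 944/20.10 = 46.97 s.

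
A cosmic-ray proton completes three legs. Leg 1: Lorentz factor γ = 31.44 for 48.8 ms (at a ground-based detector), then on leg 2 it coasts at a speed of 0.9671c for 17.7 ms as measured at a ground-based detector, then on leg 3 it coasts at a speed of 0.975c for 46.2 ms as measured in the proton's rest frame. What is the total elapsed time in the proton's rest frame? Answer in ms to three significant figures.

Leg 1: γ = 31.44; τ_1 = 48.8/31.44 = 1.552 ms.
Leg 2: γ = 1/√(1 − 0.9671²) = 1/√0.06472 = 3.931; τ_2 = 17.7/3.931 = 4.503 ms.
Leg 3: 46.2 ms is already measured in the proton's rest frame.
Total: 1.552 + 4.503 + 46.20 ms.

τ = 52.3 ms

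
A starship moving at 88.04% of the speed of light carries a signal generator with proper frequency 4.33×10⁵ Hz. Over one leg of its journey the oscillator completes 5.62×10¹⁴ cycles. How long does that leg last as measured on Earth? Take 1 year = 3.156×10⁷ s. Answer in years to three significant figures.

Δt = 86.7 years

β = 0.8804; γ = 1/√(1 − 0.8804²) = 1/√0.2249 = 2.109
Proper time for N cycles: τ = N/f = 5.62×10¹⁴/(4.33×10⁵) = 1.298×10⁹ s = 41.13 years.
Lab-frame duration Δt = γτ = 2.109 × 41.13 = 86.72 years.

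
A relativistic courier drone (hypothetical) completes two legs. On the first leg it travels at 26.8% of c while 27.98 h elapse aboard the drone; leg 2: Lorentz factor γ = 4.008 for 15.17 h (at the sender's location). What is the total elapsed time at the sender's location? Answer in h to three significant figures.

Leg 1: β = 0.268; γ = 1/√(1 − 0.268²) = 1/√0.9282 = 1.038; Δt_1 = 1.038 × 27.98 = 29.04 h.
Leg 2: 15.17 h is already measured at the sender's location.
Total: 29.04 + 15.17 h.

Δt = 44.2 h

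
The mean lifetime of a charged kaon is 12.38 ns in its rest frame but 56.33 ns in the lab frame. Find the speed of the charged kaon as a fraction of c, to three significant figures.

γ = Δt/τ₀ = 56.33/12.38 = 4.550
β = √(1 − 1/γ²) = √(1 − 0.04830) = √0.9517

β = 0.976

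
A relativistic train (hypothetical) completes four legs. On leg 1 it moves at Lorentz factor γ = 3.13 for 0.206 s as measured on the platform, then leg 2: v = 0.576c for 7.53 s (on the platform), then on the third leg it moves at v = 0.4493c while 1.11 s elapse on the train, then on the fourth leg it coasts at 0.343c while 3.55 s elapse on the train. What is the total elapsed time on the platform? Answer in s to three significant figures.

Δt = 12.8 s

Leg 1: 0.206 s is already measured on the platform.
Leg 2: 7.53 s is already measured on the platform.
Leg 3: γ = 1/√(1 − 0.4493²) = 1/√0.7981 = 1.119; Δt_3 = 1.119 × 1.11 = 1.242 s.
Leg 4: γ = 1/√(1 − 0.343²) = 1/√0.8824 = 1.065; Δt_4 = 1.065 × 3.55 = 3.779 s.
Total: 0.2060 + 7.530 + 1.242 + 3.779 s.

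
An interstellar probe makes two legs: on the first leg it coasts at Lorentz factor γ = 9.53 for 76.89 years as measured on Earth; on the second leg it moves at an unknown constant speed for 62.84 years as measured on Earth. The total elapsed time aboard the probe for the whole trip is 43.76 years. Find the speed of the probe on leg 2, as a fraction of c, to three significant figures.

β = 0.823

Leg 1: γ = 9.53; τ_1 = 76.89/9.530 = 8.068 years.
Leg 2: speed unknown; τ_2 = 62.84/γ_2.
Total proper time: 8.068 + τ_2 = 43.76, so τ_2 = 43.76 − 8.068 = 35.69 years.
γ_2 = 62.84/35.69 = 1.761; β = √(1 − 1/γ²) = √0.6774.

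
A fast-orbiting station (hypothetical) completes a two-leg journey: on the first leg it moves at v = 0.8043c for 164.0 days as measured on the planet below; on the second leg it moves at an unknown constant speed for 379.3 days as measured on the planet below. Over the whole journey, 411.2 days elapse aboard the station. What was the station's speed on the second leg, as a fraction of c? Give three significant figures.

β = 0.562

Leg 1: γ = 1/√(1 − 0.8043²) = 1/√0.3531 = 1.683; τ_1 = 164.0/1.683 = 97.45 days.
Leg 2: speed unknown; τ_2 = 379.3/γ_2.
Total proper time: 97.45 + τ_2 = 411.2, so τ_2 = 411.2 − 97.45 = 313.7 days.
γ_2 = 379.3/313.7 = 1.209; β = √(1 − 1/γ²) = √0.3158.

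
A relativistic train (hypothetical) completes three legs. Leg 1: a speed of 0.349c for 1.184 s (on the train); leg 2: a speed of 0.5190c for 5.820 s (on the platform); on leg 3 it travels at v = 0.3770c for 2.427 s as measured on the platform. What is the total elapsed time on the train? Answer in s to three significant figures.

Leg 1: 1.184 s is already measured on the train.
Leg 2: γ = 1/√(1 − 0.5190²) = 1/√0.7306 = 1.170; τ_2 = 5.820/1.170 = 4.975 s.
Leg 3: γ = 1/√(1 − 0.3770²) = 1/√0.8579 = 1.080; τ_3 = 2.427/1.080 = 2.248 s.
Total: 1.184 + 4.975 + 2.248 s.

τ = 8.41 s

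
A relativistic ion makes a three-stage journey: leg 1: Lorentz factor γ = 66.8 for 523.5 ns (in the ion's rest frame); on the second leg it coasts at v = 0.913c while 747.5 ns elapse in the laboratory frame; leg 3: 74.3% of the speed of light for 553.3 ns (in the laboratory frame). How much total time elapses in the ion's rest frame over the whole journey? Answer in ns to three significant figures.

Leg 1: 523.5 ns is already measured in the ion's rest frame.
Leg 2: γ = 1/√(1 − 0.913²) = 1/√0.1664 = 2.451; τ_2 = 747.5/2.451 = 304.9 ns.
Leg 3: β = 0.743; γ = 1/√(1 − 0.743²) = 1/√0.4480 = 1.494; τ_3 = 553.3/1.494 = 370.3 ns.
Total: 523.5 + 304.9 + 370.3 ns.

τ = 1200 ns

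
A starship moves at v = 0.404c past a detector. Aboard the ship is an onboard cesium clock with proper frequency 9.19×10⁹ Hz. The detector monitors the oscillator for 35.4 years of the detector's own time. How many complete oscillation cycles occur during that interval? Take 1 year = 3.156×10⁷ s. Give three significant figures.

N = 9.39×10¹⁸

γ = 1/√(1 − 0.404²) = 1/√0.8368 = 1.093
During 35.4 years of lab time, the oscillator's proper time advances by τ = Δt/γ = 35.4/1.093 = 32.38 years = 1.022×10⁹ s.
N = f × τ = 9.19×10⁹ × 1.022×10⁹ = 9.392×10¹⁸.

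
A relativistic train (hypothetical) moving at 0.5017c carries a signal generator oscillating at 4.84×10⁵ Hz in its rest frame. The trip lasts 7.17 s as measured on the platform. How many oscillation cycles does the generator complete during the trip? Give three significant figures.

γ = 1/√(1 − 0.5017²) = 1/√0.7483 = 1.156
The oscillator's own cycle count is N = f × τ where τ is the proper time on the train. τ = Δt/γ = 7.17/1.156 = 6.202 s = 6.202×10⁰ s.
N = 4.84×10⁵ × 6.202×10⁰ = 3.002×10⁶.

N = 3.00×10⁶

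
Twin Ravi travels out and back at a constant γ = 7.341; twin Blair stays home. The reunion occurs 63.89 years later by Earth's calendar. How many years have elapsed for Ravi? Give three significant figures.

τ = 8.70 years

γ = 7.341
Ravi's clock measures proper time along the trip: τ = Δt/γ = 63.89/7.341 years.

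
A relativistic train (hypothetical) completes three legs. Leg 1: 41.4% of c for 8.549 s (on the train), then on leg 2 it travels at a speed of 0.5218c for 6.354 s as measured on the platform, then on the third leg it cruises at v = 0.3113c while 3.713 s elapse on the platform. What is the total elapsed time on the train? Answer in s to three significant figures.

τ = 17.5 s

Leg 1: 8.549 s is already measured on the train.
Leg 2: γ = 1/√(1 − 0.5218²) = 1/√0.7277 = 1.172; τ_2 = 6.354/1.172 = 5.420 s.
Leg 3: γ = 1/√(1 − 0.3113²) = 1/√0.9031 = 1.052; τ_3 = 3.713/1.052 = 3.529 s.
Total: 8.549 + 5.420 + 3.529 s.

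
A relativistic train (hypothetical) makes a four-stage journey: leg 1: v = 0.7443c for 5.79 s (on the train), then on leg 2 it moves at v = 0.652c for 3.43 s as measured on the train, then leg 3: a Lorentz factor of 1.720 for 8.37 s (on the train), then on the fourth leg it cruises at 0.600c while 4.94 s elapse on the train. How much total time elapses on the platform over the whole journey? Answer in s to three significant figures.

Leg 1: γ = 1/√(1 − 0.7443²) = 1/√0.4460 = 1.497; Δt_1 = 1.497 × 5.79 = 8.670 s.
Leg 2: γ = 1/√(1 − 0.652²) = 1/√0.5749 = 1.319; Δt_2 = 1.319 × 3.43 = 4.524 s.
Leg 3: γ = 1.720; Δt_3 = 1.720 × 8.37 = 14.40 s.
Leg 4: γ = 1/√(1 − 0.600²) = 5/4 = 1.250; Δt_4 = 1.250 × 4.94 = 6.175 s.
Total: 8.670 + 4.524 + 14.40 + 6.175 s.

Δt = 33.8 s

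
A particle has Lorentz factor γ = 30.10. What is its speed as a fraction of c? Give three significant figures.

β = √(1 − 1/γ²) = √(1 − 1/30.10²) = √(1 − 0.001104) = √0.9989

β = 0.999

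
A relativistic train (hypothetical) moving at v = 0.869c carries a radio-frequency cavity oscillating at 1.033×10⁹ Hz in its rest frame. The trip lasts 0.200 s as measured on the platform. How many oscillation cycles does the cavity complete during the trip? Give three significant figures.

γ = 1/√(1 − 0.869²) = 1/√0.2448 = 2.021
The oscillator's own cycle count is N = f × τ where τ is the proper time on the train. τ = Δt/γ = 0.200/2.021 = 0.09896 s = 9.896×10⁻² s.
N = 1.033×10⁹ × 9.896×10⁻² = 1.022×10⁸.

N = 1.02×10⁸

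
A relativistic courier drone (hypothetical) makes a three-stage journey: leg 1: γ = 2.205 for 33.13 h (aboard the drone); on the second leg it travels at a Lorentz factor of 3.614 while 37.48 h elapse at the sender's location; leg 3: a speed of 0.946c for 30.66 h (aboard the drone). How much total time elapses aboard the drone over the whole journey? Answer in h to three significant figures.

Leg 1: 33.13 h is already measured aboard the drone.
Leg 2: γ = 3.614; τ_2 = 37.48/3.614 = 10.37 h.
Leg 3: 30.66 h is already measured aboard the drone.
Total: 33.13 + 10.37 + 30.66 h.

τ = 74.2 h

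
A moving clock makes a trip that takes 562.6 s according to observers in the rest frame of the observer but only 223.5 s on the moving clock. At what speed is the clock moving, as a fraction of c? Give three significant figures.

β = 0.918

The proper time is measured on the moving clock (both events occur at the clock's location); Δt is measured in the rest frame of the observer. γ = Δt/τ = 562.6/223.5 = 2.517.
β = √(1 − 1/γ²) = √(1 − 0.1578) = √0.8422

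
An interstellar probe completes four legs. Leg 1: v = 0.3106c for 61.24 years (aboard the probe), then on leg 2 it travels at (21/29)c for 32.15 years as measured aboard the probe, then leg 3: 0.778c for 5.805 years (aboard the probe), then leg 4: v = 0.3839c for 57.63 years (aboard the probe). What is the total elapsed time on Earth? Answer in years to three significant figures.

Leg 1: γ = 1/√(1 − 0.3106²) = 1/√0.9035 = 1.052; Δt_1 = 1.052 × 61.24 = 64.43 years.
Leg 2: γ = 1/√(1 − (21/29)²) = 29/20 = 1.450; Δt_2 = 1.450 × 32.15 = 46.62 years.
Leg 3: γ = 1/√(1 − 0.778²) = 1/√0.3947 = 1.592; Δt_3 = 1.592 × 5.805 = 9.240 years.
Leg 4: γ = 1/√(1 − 0.3839²) = 1/√0.8526 = 1.083; Δt_4 = 1.083 × 57.63 = 62.41 years.
Total: 64.43 + 46.62 + 9.240 + 62.41 years.

Δt = 183 years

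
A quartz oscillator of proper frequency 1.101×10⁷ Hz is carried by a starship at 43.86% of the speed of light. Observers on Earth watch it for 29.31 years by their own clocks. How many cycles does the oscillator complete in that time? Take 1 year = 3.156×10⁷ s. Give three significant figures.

N = 9.15×10¹⁵

β = 0.4386; γ = 1/√(1 − 0.4386²) = 1/√0.8076 = 1.113
During 29.31 years of lab time, the oscillator's proper time advances by τ = Δt/γ = 29.31/1.113 = 26.34 years = 8.313×10⁸ s.
N = f × τ = 1.101×10⁷ × 8.313×10⁸ = 9.153×10¹⁵.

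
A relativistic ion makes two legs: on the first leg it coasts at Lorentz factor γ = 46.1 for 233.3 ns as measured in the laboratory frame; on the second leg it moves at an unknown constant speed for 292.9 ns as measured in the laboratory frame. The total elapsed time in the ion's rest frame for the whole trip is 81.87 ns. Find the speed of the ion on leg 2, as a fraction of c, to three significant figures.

Leg 1: γ = 46.1; τ_1 = 233.3/46.10 = 5.061 ns.
Leg 2: speed unknown; τ_2 = 292.9/γ_2.
Total proper time: 5.061 + τ_2 = 81.87, so τ_2 = 81.87 − 5.061 = 76.81 ns.
γ_2 = 292.9/76.81 = 3.813; β = √(1 − 1/γ²) = √0.9312.

β = 0.965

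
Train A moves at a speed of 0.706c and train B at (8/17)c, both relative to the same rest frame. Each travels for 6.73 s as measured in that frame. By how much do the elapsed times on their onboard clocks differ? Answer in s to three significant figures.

|τ_A − τ_B| = 1.17 s

A: γ = 1/√(1 − 0.706²) = 1/√0.5016 = 1.412; τ_A = 6.73/1.412 = 4.766 s.
B: γ = 1/√(1 − (8/17)²) = 17/15 ≈ 1.133; τ_B = 6.73/1.133 = 5.938 s.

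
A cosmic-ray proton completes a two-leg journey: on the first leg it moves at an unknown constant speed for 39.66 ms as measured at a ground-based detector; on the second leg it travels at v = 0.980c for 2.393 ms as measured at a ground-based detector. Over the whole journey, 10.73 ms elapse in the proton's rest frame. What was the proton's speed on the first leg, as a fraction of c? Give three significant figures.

Leg 1: speed unknown; τ_1 = 39.66/γ_1.
Leg 2: γ = 1/√(1 − 0.980²) = 1/√0.03960 = 5.025; τ_2 = 2.393/5.025 = 0.4762 ms.
Total proper time: τ_1 + 0.4762 = 10.73, so τ_1 = 10.73 − 0.4762 = 10.25 ms.
γ_1 = 39.66/10.25 = 3.868; β = √(1 − 1/γ²) = √0.9332.

β = 0.966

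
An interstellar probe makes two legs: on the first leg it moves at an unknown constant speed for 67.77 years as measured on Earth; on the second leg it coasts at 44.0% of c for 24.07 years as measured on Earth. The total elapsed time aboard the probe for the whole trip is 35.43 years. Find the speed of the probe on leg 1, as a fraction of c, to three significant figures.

Leg 1: speed unknown; τ_1 = 67.77/γ_1.
Leg 2: β = 0.440; γ = 1/√(1 − 0.440²) = 1/√0.8064 = 1.114; τ_2 = 24.07/1.114 = 21.61 years.
Total proper time: τ_1 + 21.61 = 35.43, so τ_1 = 35.43 − 21.61 = 13.82 years.
γ_1 = 67.77/13.82 = 4.905; β = √(1 − 1/γ²) = √0.9584.

β = 0.979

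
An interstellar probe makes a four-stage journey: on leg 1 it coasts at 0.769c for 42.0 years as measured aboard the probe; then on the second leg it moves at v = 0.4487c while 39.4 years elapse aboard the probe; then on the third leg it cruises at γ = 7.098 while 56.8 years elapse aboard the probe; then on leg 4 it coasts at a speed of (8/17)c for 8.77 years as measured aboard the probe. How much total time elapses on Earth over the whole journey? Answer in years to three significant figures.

Leg 1: γ = 1/√(1 − 0.769²) = 1/√0.4086 = 1.564; Δt_1 = 1.564 × 42.0 = 65.70 years.
Leg 2: γ = 1/√(1 − 0.4487²) = 1/√0.7987 = 1.119; Δt_2 = 1.119 × 39.4 = 44.09 years.
Leg 3: γ = 7.098; Δt_3 = 7.098 × 56.8 = 403.2 years.
Leg 4: γ = 1/√(1 − (8/17)²) = 17/15 ≈ 1.133; Δt_4 = 1.133 × 8.77 = 9.939 years.
Total: 65.70 + 44.09 + 403.2 + 9.939 years.

Δt = 523 years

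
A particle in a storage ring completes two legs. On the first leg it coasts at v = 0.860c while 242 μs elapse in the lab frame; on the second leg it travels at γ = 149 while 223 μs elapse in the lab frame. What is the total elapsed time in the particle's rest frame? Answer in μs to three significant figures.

Leg 1: γ = 1/√(1 − 0.860²) = 1/√0.2604 = 1.960; τ_1 = 242/1.960 = 123.5 μs.
Leg 2: γ = 149; τ_2 = 223/149.0 = 1.497 μs.
Total: 123.5 + 1.497 μs.

τ = 125 μs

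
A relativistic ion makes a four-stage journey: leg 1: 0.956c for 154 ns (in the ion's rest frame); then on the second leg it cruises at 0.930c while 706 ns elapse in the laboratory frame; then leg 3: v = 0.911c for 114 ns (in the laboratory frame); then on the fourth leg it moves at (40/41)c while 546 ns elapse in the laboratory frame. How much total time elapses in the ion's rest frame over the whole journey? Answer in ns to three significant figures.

τ = 580 ns

Leg 1: 154 ns is already measured in the ion's rest frame.
Leg 2: γ = 1/√(1 − 0.930²) = 1/√0.1351 = 2.721; τ_2 = 706/2.721 = 259.5 ns.
Leg 3: γ = 1/√(1 − 0.911²) = 1/√0.1701 = 2.425; τ_3 = 114/2.425 = 47.01 ns.
Leg 4: γ = 1/√(1 − (40/41)²) = 41/9 ≈ 4.556; τ_4 = 546/4.556 = 119.9 ns.
Total: 154.0 + 259.5 + 47.01 + 119.9 ns.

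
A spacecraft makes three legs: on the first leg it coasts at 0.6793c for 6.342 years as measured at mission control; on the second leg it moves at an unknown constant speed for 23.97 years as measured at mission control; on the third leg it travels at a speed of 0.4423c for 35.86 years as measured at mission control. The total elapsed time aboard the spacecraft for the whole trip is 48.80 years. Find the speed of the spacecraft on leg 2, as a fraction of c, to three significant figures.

Leg 1: γ = 1/√(1 − 0.6793²) = 1/√0.5386 = 1.363; τ_1 = 6.342/1.363 = 4.654 years.
Leg 2: speed unknown; τ_2 = 23.97/γ_2.
Leg 3: γ = 1/√(1 − 0.4423²) = 1/√0.8044 = 1.115; τ_3 = 35.86/1.115 = 32.16 years.
Total proper time: 4.654 + τ_2 + 32.16 = 48.80, so τ_2 = 48.80 − 36.82 = 11.98 years.
γ_2 = 23.97/11.98 = 2.000; β = √(1 − 1/γ²) = √0.7500.

β = 0.866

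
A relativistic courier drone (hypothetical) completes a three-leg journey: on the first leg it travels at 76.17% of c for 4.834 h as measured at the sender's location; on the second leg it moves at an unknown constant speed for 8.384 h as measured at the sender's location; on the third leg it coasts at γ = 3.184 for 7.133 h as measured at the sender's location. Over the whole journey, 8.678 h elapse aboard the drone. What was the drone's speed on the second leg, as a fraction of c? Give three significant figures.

Leg 1: β = 0.7617; γ = 1/√(1 − 0.7617²) = 1/√0.4198 = 1.543; τ_1 = 4.834/1.543 = 3.132 h.
Leg 2: speed unknown; τ_2 = 8.384/γ_2.
Leg 3: γ = 3.184; τ_3 = 7.133/3.184 = 2.240 h.
Total proper time: 3.132 + τ_2 + 2.240 = 8.678, so τ_2 = 8.678 − 5.372 = 3.306 h.
γ_2 = 8.384/3.306 = 2.536; β = √(1 − 1/γ²) = √0.8445.

β = 0.919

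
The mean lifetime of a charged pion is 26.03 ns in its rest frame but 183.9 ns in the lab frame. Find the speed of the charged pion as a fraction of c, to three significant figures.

β = 0.990

γ = Δt/τ₀ = 183.9/26.03 = 7.065
β = √(1 − 1/γ²) = √(1 − 0.02003) = √0.9800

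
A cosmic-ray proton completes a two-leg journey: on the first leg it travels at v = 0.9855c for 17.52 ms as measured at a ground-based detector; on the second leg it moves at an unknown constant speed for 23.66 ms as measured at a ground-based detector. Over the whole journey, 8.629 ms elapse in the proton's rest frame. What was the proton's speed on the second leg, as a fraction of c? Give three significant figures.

Leg 1: γ = 1/√(1 − 0.9855²) = 1/√0.02879 = 5.894; τ_1 = 17.52/5.894 = 2.973 ms.
Leg 2: speed unknown; τ_2 = 23.66/γ_2.
Total proper time: 2.973 + τ_2 = 8.629, so τ_2 = 8.629 − 2.973 = 5.656 ms.
γ_2 = 23.66/5.656 = 4.183; β = √(1 − 1/γ²) = √0.9428.

β = 0.971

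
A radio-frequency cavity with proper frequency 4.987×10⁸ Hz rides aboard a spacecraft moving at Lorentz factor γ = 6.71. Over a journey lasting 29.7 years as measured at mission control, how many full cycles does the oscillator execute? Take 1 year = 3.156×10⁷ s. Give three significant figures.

N = 6.97×10¹⁶

γ = 6.71
The oscillator's own cycle count is N = f × τ where τ is the proper time aboard the spacecraft. τ = Δt/γ = 29.7/6.710 = 4.426 years = 1.397×10⁸ s.
N = 4.987×10⁸ × 1.397×10⁸ = 6.966×10¹⁶.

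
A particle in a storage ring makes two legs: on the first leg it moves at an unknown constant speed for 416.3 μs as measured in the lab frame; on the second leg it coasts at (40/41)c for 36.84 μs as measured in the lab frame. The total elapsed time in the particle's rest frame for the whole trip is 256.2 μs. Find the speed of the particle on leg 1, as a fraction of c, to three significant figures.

Leg 1: speed unknown; τ_1 = 416.3/γ_1.
Leg 2: γ = 1/√(1 − (40/41)²) = 41/9 ≈ 4.556; τ_2 = 36.84/4.556 = 8.087 μs.
Total proper time: τ_1 + 8.087 = 256.2, so τ_1 = 256.2 − 8.087 = 248.1 μs.
γ_1 = 416.3/248.1 = 1.678; β = √(1 − 1/γ²) = √0.6448.

β = 0.803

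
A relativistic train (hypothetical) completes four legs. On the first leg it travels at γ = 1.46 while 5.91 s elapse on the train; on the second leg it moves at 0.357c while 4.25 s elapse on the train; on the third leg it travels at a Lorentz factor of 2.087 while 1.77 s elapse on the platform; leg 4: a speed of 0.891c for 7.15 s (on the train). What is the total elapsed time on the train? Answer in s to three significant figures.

τ = 18.2 s

Leg 1: 5.91 s is already measured on the train.
Leg 2: 4.25 s is already measured on the train.
Leg 3: γ = 2.087; τ_3 = 1.77/2.087 = 0.8481 s.
Leg 4: 7.15 s is already measured on the train.
Total: 5.910 + 4.250 + 0.8481 + 7.150 s.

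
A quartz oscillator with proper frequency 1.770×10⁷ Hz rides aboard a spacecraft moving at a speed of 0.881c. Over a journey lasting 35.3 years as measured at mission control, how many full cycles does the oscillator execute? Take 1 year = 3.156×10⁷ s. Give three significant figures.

N = 9.33×10¹⁵

γ = 1/√(1 − 0.881²) = 1/√0.2238 = 2.114
The oscillator's own cycle count is N = f × τ where τ is the proper time aboard the spacecraft. τ = Δt/γ = 35.3/2.114 = 16.70 years = 5.271×10⁸ s.
N = 1.770×10⁷ × 5.271×10⁸ = 9.329×10¹⁵.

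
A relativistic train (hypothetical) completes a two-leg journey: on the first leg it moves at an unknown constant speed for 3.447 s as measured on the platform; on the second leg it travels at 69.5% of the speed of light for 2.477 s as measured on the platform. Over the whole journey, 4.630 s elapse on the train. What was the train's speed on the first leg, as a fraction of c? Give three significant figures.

β = 0.563

Leg 1: speed unknown; τ_1 = 3.447/γ_1.
Leg 2: β = 0.695; γ = 1/√(1 − 0.695²) = 1/√0.5170 = 1.391; τ_2 = 2.477/1.391 = 1.781 s.
Total proper time: τ_1 + 1.781 = 4.630, so τ_1 = 4.630 − 1.781 = 2.849 s.
γ_1 = 3.447/2.849 = 1.210; β = √(1 − 1/γ²) = √0.3169.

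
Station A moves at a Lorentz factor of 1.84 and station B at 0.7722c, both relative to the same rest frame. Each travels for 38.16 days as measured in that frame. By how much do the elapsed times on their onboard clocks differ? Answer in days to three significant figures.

|τ_A − τ_B| = 3.51 days

A: γ = 1.84; τ_A = 38.16/1.840 = 20.74 days.
B: γ = 1/√(1 − 0.7722²) = 1/√0.4037 = 1.574; τ_B = 38.16/1.574 = 24.25 days.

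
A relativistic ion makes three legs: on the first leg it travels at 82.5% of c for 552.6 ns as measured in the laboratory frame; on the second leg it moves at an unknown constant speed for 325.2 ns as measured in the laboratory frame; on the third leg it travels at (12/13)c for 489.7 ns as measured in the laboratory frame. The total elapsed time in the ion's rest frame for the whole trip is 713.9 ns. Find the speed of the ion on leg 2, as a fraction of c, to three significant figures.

Leg 1: β = 0.825; γ = 1/√(1 − 0.825²) = 1/√0.3194 = 1.769; τ_1 = 552.6/1.769 = 312.3 ns.
Leg 2: speed unknown; τ_2 = 325.2/γ_2.
Leg 3: γ = 1/√(1 − (12/13)²) = 13/5 = 2.600; τ_3 = 489.7/2.600 = 188.3 ns.
Total proper time: 312.3 + τ_2 + 188.3 = 713.9, so τ_2 = 713.9 − 500.6 = 213.3 ns.
γ_2 = 325.2/213.3 = 1.525; β = √(1 − 1/γ²) = √0.5699.

β = 0.755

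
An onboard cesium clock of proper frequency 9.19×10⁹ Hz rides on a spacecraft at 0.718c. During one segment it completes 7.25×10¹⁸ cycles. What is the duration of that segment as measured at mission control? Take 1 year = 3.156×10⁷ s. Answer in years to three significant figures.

Δt = 35.9 years

γ = 1/√(1 − 0.718²) = 1/√0.4845 = 1.437
Proper time for N cycles: τ = N/f = 7.25×10¹⁸/(9.19×10⁹) = 7.889×10⁸ s = 25.00 years.
Lab-frame duration Δt = γτ = 1.437 × 25.00 = 35.91 years.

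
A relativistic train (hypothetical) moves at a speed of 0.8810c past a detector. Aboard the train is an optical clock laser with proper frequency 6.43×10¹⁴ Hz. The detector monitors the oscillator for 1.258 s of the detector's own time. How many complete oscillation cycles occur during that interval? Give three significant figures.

γ = 1/√(1 − 0.8810²) = 1/√0.2238 = 2.114
During 1.258 s of lab time, the oscillator's proper time advances by τ = Δt/γ = 1.258/2.114 = 0.5952 s = 5.952×10⁻¹ s.
N = f × τ = 6.43×10¹⁴ × 5.952×10⁻¹ = 3.827×10¹⁴.

N = 3.83×10¹⁴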